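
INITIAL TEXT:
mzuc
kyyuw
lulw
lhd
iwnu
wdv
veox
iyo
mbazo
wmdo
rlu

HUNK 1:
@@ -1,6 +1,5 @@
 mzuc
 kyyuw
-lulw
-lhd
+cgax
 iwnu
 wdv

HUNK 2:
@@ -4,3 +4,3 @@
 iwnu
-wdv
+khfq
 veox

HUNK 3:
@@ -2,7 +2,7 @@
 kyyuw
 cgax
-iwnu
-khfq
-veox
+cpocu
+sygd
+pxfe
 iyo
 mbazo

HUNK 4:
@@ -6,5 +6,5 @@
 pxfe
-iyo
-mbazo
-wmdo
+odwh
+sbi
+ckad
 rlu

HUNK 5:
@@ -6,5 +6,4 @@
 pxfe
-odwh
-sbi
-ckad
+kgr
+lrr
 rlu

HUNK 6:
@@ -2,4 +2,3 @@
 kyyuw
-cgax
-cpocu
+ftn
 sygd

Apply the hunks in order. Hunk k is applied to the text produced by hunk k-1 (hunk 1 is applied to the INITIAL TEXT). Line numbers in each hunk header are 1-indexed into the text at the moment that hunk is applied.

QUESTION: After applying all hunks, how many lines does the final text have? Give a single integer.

Answer: 8

Derivation:
Hunk 1: at line 1 remove [lulw,lhd] add [cgax] -> 10 lines: mzuc kyyuw cgax iwnu wdv veox iyo mbazo wmdo rlu
Hunk 2: at line 4 remove [wdv] add [khfq] -> 10 lines: mzuc kyyuw cgax iwnu khfq veox iyo mbazo wmdo rlu
Hunk 3: at line 2 remove [iwnu,khfq,veox] add [cpocu,sygd,pxfe] -> 10 lines: mzuc kyyuw cgax cpocu sygd pxfe iyo mbazo wmdo rlu
Hunk 4: at line 6 remove [iyo,mbazo,wmdo] add [odwh,sbi,ckad] -> 10 lines: mzuc kyyuw cgax cpocu sygd pxfe odwh sbi ckad rlu
Hunk 5: at line 6 remove [odwh,sbi,ckad] add [kgr,lrr] -> 9 lines: mzuc kyyuw cgax cpocu sygd pxfe kgr lrr rlu
Hunk 6: at line 2 remove [cgax,cpocu] add [ftn] -> 8 lines: mzuc kyyuw ftn sygd pxfe kgr lrr rlu
Final line count: 8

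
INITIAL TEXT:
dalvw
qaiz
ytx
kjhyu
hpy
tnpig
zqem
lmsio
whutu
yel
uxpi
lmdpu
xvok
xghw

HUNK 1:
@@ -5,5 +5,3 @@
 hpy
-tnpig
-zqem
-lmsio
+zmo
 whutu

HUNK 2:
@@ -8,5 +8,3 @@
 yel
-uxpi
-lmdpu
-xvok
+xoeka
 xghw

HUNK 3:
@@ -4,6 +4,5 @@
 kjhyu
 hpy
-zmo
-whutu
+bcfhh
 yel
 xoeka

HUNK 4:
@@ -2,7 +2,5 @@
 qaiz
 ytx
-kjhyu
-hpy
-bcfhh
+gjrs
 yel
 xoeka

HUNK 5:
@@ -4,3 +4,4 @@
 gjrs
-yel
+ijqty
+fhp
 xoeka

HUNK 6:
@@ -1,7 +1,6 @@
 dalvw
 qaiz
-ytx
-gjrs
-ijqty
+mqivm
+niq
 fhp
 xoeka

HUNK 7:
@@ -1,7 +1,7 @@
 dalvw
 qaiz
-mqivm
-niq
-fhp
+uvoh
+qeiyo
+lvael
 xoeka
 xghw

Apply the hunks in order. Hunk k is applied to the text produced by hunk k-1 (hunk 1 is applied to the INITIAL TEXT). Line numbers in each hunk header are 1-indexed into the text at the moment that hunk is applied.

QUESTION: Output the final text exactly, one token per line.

Hunk 1: at line 5 remove [tnpig,zqem,lmsio] add [zmo] -> 12 lines: dalvw qaiz ytx kjhyu hpy zmo whutu yel uxpi lmdpu xvok xghw
Hunk 2: at line 8 remove [uxpi,lmdpu,xvok] add [xoeka] -> 10 lines: dalvw qaiz ytx kjhyu hpy zmo whutu yel xoeka xghw
Hunk 3: at line 4 remove [zmo,whutu] add [bcfhh] -> 9 lines: dalvw qaiz ytx kjhyu hpy bcfhh yel xoeka xghw
Hunk 4: at line 2 remove [kjhyu,hpy,bcfhh] add [gjrs] -> 7 lines: dalvw qaiz ytx gjrs yel xoeka xghw
Hunk 5: at line 4 remove [yel] add [ijqty,fhp] -> 8 lines: dalvw qaiz ytx gjrs ijqty fhp xoeka xghw
Hunk 6: at line 1 remove [ytx,gjrs,ijqty] add [mqivm,niq] -> 7 lines: dalvw qaiz mqivm niq fhp xoeka xghw
Hunk 7: at line 1 remove [mqivm,niq,fhp] add [uvoh,qeiyo,lvael] -> 7 lines: dalvw qaiz uvoh qeiyo lvael xoeka xghw

Answer: dalvw
qaiz
uvoh
qeiyo
lvael
xoeka
xghw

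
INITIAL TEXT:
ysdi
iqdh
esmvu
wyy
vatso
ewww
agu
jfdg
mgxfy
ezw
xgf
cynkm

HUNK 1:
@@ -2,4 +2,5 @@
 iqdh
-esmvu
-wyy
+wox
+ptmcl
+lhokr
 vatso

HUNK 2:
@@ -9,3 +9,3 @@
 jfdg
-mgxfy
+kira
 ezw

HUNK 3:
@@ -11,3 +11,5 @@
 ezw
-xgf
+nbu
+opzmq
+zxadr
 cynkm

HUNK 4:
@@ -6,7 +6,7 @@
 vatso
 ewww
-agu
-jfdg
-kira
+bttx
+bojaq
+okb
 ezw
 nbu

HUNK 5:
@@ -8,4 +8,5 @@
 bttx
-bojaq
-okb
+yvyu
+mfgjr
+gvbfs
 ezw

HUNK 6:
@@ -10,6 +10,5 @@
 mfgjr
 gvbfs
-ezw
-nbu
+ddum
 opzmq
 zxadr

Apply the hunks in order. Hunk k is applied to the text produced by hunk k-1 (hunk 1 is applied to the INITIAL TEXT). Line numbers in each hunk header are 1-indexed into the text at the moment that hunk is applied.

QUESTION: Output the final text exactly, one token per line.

Answer: ysdi
iqdh
wox
ptmcl
lhokr
vatso
ewww
bttx
yvyu
mfgjr
gvbfs
ddum
opzmq
zxadr
cynkm

Derivation:
Hunk 1: at line 2 remove [esmvu,wyy] add [wox,ptmcl,lhokr] -> 13 lines: ysdi iqdh wox ptmcl lhokr vatso ewww agu jfdg mgxfy ezw xgf cynkm
Hunk 2: at line 9 remove [mgxfy] add [kira] -> 13 lines: ysdi iqdh wox ptmcl lhokr vatso ewww agu jfdg kira ezw xgf cynkm
Hunk 3: at line 11 remove [xgf] add [nbu,opzmq,zxadr] -> 15 lines: ysdi iqdh wox ptmcl lhokr vatso ewww agu jfdg kira ezw nbu opzmq zxadr cynkm
Hunk 4: at line 6 remove [agu,jfdg,kira] add [bttx,bojaq,okb] -> 15 lines: ysdi iqdh wox ptmcl lhokr vatso ewww bttx bojaq okb ezw nbu opzmq zxadr cynkm
Hunk 5: at line 8 remove [bojaq,okb] add [yvyu,mfgjr,gvbfs] -> 16 lines: ysdi iqdh wox ptmcl lhokr vatso ewww bttx yvyu mfgjr gvbfs ezw nbu opzmq zxadr cynkm
Hunk 6: at line 10 remove [ezw,nbu] add [ddum] -> 15 lines: ysdi iqdh wox ptmcl lhokr vatso ewww bttx yvyu mfgjr gvbfs ddum opzmq zxadr cynkm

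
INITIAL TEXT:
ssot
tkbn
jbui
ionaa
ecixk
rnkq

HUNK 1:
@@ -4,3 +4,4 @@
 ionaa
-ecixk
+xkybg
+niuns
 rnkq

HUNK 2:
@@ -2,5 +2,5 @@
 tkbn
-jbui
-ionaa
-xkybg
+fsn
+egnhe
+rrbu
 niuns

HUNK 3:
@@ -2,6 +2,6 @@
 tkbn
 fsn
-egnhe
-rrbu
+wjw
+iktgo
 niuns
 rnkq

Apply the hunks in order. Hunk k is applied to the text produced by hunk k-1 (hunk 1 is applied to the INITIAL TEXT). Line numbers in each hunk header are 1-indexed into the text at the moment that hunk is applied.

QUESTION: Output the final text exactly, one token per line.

Answer: ssot
tkbn
fsn
wjw
iktgo
niuns
rnkq

Derivation:
Hunk 1: at line 4 remove [ecixk] add [xkybg,niuns] -> 7 lines: ssot tkbn jbui ionaa xkybg niuns rnkq
Hunk 2: at line 2 remove [jbui,ionaa,xkybg] add [fsn,egnhe,rrbu] -> 7 lines: ssot tkbn fsn egnhe rrbu niuns rnkq
Hunk 3: at line 2 remove [egnhe,rrbu] add [wjw,iktgo] -> 7 lines: ssot tkbn fsn wjw iktgo niuns rnkq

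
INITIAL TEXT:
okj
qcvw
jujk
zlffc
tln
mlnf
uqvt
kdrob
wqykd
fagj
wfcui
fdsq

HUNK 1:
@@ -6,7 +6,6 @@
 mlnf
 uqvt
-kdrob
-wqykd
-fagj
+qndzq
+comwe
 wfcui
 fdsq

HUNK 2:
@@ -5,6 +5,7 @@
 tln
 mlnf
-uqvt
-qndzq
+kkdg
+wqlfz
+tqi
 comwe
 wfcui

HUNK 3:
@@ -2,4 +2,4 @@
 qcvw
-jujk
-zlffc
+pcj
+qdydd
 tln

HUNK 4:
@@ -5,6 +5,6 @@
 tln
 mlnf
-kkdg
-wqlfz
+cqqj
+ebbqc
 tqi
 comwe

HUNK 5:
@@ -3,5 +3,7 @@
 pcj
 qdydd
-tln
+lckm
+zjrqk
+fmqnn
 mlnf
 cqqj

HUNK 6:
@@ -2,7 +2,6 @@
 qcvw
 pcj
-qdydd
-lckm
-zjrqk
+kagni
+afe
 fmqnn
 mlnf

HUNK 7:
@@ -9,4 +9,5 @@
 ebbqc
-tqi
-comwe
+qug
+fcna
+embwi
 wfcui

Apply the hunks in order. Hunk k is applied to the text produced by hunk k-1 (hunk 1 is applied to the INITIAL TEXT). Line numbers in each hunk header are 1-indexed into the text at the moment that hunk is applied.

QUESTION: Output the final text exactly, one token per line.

Answer: okj
qcvw
pcj
kagni
afe
fmqnn
mlnf
cqqj
ebbqc
qug
fcna
embwi
wfcui
fdsq

Derivation:
Hunk 1: at line 6 remove [kdrob,wqykd,fagj] add [qndzq,comwe] -> 11 lines: okj qcvw jujk zlffc tln mlnf uqvt qndzq comwe wfcui fdsq
Hunk 2: at line 5 remove [uqvt,qndzq] add [kkdg,wqlfz,tqi] -> 12 lines: okj qcvw jujk zlffc tln mlnf kkdg wqlfz tqi comwe wfcui fdsq
Hunk 3: at line 2 remove [jujk,zlffc] add [pcj,qdydd] -> 12 lines: okj qcvw pcj qdydd tln mlnf kkdg wqlfz tqi comwe wfcui fdsq
Hunk 4: at line 5 remove [kkdg,wqlfz] add [cqqj,ebbqc] -> 12 lines: okj qcvw pcj qdydd tln mlnf cqqj ebbqc tqi comwe wfcui fdsq
Hunk 5: at line 3 remove [tln] add [lckm,zjrqk,fmqnn] -> 14 lines: okj qcvw pcj qdydd lckm zjrqk fmqnn mlnf cqqj ebbqc tqi comwe wfcui fdsq
Hunk 6: at line 2 remove [qdydd,lckm,zjrqk] add [kagni,afe] -> 13 lines: okj qcvw pcj kagni afe fmqnn mlnf cqqj ebbqc tqi comwe wfcui fdsq
Hunk 7: at line 9 remove [tqi,comwe] add [qug,fcna,embwi] -> 14 lines: okj qcvw pcj kagni afe fmqnn mlnf cqqj ebbqc qug fcna embwi wfcui fdsq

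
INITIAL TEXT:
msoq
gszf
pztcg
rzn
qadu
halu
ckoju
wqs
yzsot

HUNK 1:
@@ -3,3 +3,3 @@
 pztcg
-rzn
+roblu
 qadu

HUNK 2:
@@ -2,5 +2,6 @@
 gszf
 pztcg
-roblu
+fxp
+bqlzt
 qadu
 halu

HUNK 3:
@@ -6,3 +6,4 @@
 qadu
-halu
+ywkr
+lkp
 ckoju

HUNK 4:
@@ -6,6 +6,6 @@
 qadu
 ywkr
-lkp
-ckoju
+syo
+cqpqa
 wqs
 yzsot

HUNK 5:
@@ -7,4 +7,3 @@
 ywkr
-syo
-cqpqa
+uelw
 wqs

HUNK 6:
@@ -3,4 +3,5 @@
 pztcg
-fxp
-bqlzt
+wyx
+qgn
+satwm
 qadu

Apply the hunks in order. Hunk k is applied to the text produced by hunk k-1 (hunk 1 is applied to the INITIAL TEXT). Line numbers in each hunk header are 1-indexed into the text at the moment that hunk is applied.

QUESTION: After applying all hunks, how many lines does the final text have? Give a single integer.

Answer: 11

Derivation:
Hunk 1: at line 3 remove [rzn] add [roblu] -> 9 lines: msoq gszf pztcg roblu qadu halu ckoju wqs yzsot
Hunk 2: at line 2 remove [roblu] add [fxp,bqlzt] -> 10 lines: msoq gszf pztcg fxp bqlzt qadu halu ckoju wqs yzsot
Hunk 3: at line 6 remove [halu] add [ywkr,lkp] -> 11 lines: msoq gszf pztcg fxp bqlzt qadu ywkr lkp ckoju wqs yzsot
Hunk 4: at line 6 remove [lkp,ckoju] add [syo,cqpqa] -> 11 lines: msoq gszf pztcg fxp bqlzt qadu ywkr syo cqpqa wqs yzsot
Hunk 5: at line 7 remove [syo,cqpqa] add [uelw] -> 10 lines: msoq gszf pztcg fxp bqlzt qadu ywkr uelw wqs yzsot
Hunk 6: at line 3 remove [fxp,bqlzt] add [wyx,qgn,satwm] -> 11 lines: msoq gszf pztcg wyx qgn satwm qadu ywkr uelw wqs yzsot
Final line count: 11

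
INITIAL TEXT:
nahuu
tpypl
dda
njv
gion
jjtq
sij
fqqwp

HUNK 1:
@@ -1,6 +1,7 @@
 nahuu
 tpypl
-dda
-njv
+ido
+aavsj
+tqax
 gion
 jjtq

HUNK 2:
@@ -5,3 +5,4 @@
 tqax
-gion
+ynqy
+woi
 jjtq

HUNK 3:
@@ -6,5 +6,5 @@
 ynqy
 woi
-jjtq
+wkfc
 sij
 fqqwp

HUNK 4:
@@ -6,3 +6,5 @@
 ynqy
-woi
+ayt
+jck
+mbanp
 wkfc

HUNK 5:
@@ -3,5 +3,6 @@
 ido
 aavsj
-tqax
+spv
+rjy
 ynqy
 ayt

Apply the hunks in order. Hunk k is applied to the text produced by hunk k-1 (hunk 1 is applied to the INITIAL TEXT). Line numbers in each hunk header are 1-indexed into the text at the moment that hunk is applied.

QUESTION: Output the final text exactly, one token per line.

Answer: nahuu
tpypl
ido
aavsj
spv
rjy
ynqy
ayt
jck
mbanp
wkfc
sij
fqqwp

Derivation:
Hunk 1: at line 1 remove [dda,njv] add [ido,aavsj,tqax] -> 9 lines: nahuu tpypl ido aavsj tqax gion jjtq sij fqqwp
Hunk 2: at line 5 remove [gion] add [ynqy,woi] -> 10 lines: nahuu tpypl ido aavsj tqax ynqy woi jjtq sij fqqwp
Hunk 3: at line 6 remove [jjtq] add [wkfc] -> 10 lines: nahuu tpypl ido aavsj tqax ynqy woi wkfc sij fqqwp
Hunk 4: at line 6 remove [woi] add [ayt,jck,mbanp] -> 12 lines: nahuu tpypl ido aavsj tqax ynqy ayt jck mbanp wkfc sij fqqwp
Hunk 5: at line 3 remove [tqax] add [spv,rjy] -> 13 lines: nahuu tpypl ido aavsj spv rjy ynqy ayt jck mbanp wkfc sij fqqwp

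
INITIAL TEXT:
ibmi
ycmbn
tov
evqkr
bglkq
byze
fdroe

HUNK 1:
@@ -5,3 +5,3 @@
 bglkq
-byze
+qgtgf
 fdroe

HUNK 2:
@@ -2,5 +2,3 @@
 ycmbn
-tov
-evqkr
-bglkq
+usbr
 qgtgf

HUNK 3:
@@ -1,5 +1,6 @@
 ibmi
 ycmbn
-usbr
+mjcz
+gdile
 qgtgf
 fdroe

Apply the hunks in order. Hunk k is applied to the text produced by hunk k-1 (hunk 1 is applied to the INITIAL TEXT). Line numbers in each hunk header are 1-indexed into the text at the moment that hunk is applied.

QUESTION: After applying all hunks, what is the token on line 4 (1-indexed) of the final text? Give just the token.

Hunk 1: at line 5 remove [byze] add [qgtgf] -> 7 lines: ibmi ycmbn tov evqkr bglkq qgtgf fdroe
Hunk 2: at line 2 remove [tov,evqkr,bglkq] add [usbr] -> 5 lines: ibmi ycmbn usbr qgtgf fdroe
Hunk 3: at line 1 remove [usbr] add [mjcz,gdile] -> 6 lines: ibmi ycmbn mjcz gdile qgtgf fdroe
Final line 4: gdile

Answer: gdile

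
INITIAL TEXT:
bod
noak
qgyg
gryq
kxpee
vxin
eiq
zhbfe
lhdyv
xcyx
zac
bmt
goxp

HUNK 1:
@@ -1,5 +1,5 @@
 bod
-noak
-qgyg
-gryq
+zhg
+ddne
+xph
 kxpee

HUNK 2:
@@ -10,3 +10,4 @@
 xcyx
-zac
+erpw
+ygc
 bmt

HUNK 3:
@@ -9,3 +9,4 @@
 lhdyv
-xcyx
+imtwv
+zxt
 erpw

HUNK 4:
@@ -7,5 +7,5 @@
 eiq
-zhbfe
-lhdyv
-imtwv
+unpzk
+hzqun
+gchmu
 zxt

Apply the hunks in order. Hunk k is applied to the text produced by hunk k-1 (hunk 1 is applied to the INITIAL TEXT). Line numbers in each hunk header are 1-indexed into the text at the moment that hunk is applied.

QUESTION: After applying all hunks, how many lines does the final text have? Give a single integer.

Answer: 15

Derivation:
Hunk 1: at line 1 remove [noak,qgyg,gryq] add [zhg,ddne,xph] -> 13 lines: bod zhg ddne xph kxpee vxin eiq zhbfe lhdyv xcyx zac bmt goxp
Hunk 2: at line 10 remove [zac] add [erpw,ygc] -> 14 lines: bod zhg ddne xph kxpee vxin eiq zhbfe lhdyv xcyx erpw ygc bmt goxp
Hunk 3: at line 9 remove [xcyx] add [imtwv,zxt] -> 15 lines: bod zhg ddne xph kxpee vxin eiq zhbfe lhdyv imtwv zxt erpw ygc bmt goxp
Hunk 4: at line 7 remove [zhbfe,lhdyv,imtwv] add [unpzk,hzqun,gchmu] -> 15 lines: bod zhg ddne xph kxpee vxin eiq unpzk hzqun gchmu zxt erpw ygc bmt goxp
Final line count: 15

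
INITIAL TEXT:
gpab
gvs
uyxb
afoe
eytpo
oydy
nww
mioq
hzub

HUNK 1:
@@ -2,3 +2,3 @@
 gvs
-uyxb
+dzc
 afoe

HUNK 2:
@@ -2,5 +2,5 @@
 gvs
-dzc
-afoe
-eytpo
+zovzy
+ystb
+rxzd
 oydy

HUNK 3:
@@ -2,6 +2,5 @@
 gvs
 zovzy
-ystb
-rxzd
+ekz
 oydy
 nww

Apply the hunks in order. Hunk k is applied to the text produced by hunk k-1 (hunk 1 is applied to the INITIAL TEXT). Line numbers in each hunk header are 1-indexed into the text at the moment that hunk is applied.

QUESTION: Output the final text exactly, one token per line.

Hunk 1: at line 2 remove [uyxb] add [dzc] -> 9 lines: gpab gvs dzc afoe eytpo oydy nww mioq hzub
Hunk 2: at line 2 remove [dzc,afoe,eytpo] add [zovzy,ystb,rxzd] -> 9 lines: gpab gvs zovzy ystb rxzd oydy nww mioq hzub
Hunk 3: at line 2 remove [ystb,rxzd] add [ekz] -> 8 lines: gpab gvs zovzy ekz oydy nww mioq hzub

Answer: gpab
gvs
zovzy
ekz
oydy
nww
mioq
hzub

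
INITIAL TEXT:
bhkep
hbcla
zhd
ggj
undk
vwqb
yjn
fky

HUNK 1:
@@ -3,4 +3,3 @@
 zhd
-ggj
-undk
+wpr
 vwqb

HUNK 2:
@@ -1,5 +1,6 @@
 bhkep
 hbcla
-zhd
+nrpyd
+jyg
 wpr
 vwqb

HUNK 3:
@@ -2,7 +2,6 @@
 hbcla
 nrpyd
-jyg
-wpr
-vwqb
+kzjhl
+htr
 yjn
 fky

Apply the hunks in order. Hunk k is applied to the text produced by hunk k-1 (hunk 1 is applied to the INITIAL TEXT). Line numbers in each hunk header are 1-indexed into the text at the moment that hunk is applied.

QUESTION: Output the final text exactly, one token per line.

Answer: bhkep
hbcla
nrpyd
kzjhl
htr
yjn
fky

Derivation:
Hunk 1: at line 3 remove [ggj,undk] add [wpr] -> 7 lines: bhkep hbcla zhd wpr vwqb yjn fky
Hunk 2: at line 1 remove [zhd] add [nrpyd,jyg] -> 8 lines: bhkep hbcla nrpyd jyg wpr vwqb yjn fky
Hunk 3: at line 2 remove [jyg,wpr,vwqb] add [kzjhl,htr] -> 7 lines: bhkep hbcla nrpyd kzjhl htr yjn fky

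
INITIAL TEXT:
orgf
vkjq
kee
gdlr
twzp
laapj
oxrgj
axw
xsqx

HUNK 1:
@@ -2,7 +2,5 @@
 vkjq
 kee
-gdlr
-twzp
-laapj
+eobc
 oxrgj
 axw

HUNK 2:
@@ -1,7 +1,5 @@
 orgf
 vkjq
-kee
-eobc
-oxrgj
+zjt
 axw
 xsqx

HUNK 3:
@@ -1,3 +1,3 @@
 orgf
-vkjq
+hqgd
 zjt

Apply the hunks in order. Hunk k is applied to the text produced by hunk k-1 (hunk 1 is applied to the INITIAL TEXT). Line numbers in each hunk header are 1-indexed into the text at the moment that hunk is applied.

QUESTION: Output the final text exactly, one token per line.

Hunk 1: at line 2 remove [gdlr,twzp,laapj] add [eobc] -> 7 lines: orgf vkjq kee eobc oxrgj axw xsqx
Hunk 2: at line 1 remove [kee,eobc,oxrgj] add [zjt] -> 5 lines: orgf vkjq zjt axw xsqx
Hunk 3: at line 1 remove [vkjq] add [hqgd] -> 5 lines: orgf hqgd zjt axw xsqx

Answer: orgf
hqgd
zjt
axw
xsqx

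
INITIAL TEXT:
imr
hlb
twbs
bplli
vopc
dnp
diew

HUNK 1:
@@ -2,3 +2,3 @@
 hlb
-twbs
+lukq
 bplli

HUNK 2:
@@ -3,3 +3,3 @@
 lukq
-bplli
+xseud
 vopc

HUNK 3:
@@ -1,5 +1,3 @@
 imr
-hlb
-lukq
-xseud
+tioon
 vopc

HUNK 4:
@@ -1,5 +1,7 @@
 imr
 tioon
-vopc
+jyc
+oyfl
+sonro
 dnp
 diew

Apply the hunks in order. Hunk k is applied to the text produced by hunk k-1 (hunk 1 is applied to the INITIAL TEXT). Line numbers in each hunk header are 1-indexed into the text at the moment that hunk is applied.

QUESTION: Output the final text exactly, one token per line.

Hunk 1: at line 2 remove [twbs] add [lukq] -> 7 lines: imr hlb lukq bplli vopc dnp diew
Hunk 2: at line 3 remove [bplli] add [xseud] -> 7 lines: imr hlb lukq xseud vopc dnp diew
Hunk 3: at line 1 remove [hlb,lukq,xseud] add [tioon] -> 5 lines: imr tioon vopc dnp diew
Hunk 4: at line 1 remove [vopc] add [jyc,oyfl,sonro] -> 7 lines: imr tioon jyc oyfl sonro dnp diew

Answer: imr
tioon
jyc
oyfl
sonro
dnp
diew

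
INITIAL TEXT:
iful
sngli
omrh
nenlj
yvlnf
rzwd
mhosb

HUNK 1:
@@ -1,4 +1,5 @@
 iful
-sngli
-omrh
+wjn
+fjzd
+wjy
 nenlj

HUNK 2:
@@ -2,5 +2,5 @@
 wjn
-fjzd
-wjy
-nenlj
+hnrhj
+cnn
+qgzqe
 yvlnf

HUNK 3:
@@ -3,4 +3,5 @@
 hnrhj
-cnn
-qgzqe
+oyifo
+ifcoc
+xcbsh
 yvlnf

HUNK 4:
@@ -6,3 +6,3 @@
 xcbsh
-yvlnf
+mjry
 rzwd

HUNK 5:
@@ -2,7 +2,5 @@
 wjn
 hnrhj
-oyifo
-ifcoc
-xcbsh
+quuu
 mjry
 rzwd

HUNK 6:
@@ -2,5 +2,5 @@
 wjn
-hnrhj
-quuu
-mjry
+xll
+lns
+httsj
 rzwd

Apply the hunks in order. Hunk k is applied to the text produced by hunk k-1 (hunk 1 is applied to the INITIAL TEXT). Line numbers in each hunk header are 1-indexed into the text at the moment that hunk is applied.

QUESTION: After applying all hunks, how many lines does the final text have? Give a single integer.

Hunk 1: at line 1 remove [sngli,omrh] add [wjn,fjzd,wjy] -> 8 lines: iful wjn fjzd wjy nenlj yvlnf rzwd mhosb
Hunk 2: at line 2 remove [fjzd,wjy,nenlj] add [hnrhj,cnn,qgzqe] -> 8 lines: iful wjn hnrhj cnn qgzqe yvlnf rzwd mhosb
Hunk 3: at line 3 remove [cnn,qgzqe] add [oyifo,ifcoc,xcbsh] -> 9 lines: iful wjn hnrhj oyifo ifcoc xcbsh yvlnf rzwd mhosb
Hunk 4: at line 6 remove [yvlnf] add [mjry] -> 9 lines: iful wjn hnrhj oyifo ifcoc xcbsh mjry rzwd mhosb
Hunk 5: at line 2 remove [oyifo,ifcoc,xcbsh] add [quuu] -> 7 lines: iful wjn hnrhj quuu mjry rzwd mhosb
Hunk 6: at line 2 remove [hnrhj,quuu,mjry] add [xll,lns,httsj] -> 7 lines: iful wjn xll lns httsj rzwd mhosb
Final line count: 7

Answer: 7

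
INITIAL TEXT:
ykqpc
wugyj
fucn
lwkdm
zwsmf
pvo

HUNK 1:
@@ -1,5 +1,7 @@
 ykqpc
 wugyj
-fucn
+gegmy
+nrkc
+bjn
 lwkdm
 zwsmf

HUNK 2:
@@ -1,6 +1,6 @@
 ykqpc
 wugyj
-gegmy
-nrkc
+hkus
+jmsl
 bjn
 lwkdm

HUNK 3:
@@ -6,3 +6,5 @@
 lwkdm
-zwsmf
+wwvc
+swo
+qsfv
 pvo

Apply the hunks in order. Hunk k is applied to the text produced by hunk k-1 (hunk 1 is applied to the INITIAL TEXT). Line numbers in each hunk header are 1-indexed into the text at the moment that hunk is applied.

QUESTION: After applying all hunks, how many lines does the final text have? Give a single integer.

Answer: 10

Derivation:
Hunk 1: at line 1 remove [fucn] add [gegmy,nrkc,bjn] -> 8 lines: ykqpc wugyj gegmy nrkc bjn lwkdm zwsmf pvo
Hunk 2: at line 1 remove [gegmy,nrkc] add [hkus,jmsl] -> 8 lines: ykqpc wugyj hkus jmsl bjn lwkdm zwsmf pvo
Hunk 3: at line 6 remove [zwsmf] add [wwvc,swo,qsfv] -> 10 lines: ykqpc wugyj hkus jmsl bjn lwkdm wwvc swo qsfv pvo
Final line count: 10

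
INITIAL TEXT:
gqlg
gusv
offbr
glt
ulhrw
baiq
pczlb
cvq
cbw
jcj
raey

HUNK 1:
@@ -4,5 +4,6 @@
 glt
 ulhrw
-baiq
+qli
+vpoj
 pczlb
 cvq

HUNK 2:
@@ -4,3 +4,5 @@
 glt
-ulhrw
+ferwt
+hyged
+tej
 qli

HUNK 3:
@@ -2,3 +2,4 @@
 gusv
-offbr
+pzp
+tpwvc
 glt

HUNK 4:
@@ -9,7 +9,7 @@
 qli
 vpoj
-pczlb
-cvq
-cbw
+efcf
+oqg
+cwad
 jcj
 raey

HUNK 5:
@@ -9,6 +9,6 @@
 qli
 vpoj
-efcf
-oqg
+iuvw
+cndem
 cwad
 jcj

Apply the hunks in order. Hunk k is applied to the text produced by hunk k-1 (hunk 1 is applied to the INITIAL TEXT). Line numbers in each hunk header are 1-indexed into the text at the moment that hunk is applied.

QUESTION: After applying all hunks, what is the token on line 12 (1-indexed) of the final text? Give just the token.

Answer: cndem

Derivation:
Hunk 1: at line 4 remove [baiq] add [qli,vpoj] -> 12 lines: gqlg gusv offbr glt ulhrw qli vpoj pczlb cvq cbw jcj raey
Hunk 2: at line 4 remove [ulhrw] add [ferwt,hyged,tej] -> 14 lines: gqlg gusv offbr glt ferwt hyged tej qli vpoj pczlb cvq cbw jcj raey
Hunk 3: at line 2 remove [offbr] add [pzp,tpwvc] -> 15 lines: gqlg gusv pzp tpwvc glt ferwt hyged tej qli vpoj pczlb cvq cbw jcj raey
Hunk 4: at line 9 remove [pczlb,cvq,cbw] add [efcf,oqg,cwad] -> 15 lines: gqlg gusv pzp tpwvc glt ferwt hyged tej qli vpoj efcf oqg cwad jcj raey
Hunk 5: at line 9 remove [efcf,oqg] add [iuvw,cndem] -> 15 lines: gqlg gusv pzp tpwvc glt ferwt hyged tej qli vpoj iuvw cndem cwad jcj raey
Final line 12: cndem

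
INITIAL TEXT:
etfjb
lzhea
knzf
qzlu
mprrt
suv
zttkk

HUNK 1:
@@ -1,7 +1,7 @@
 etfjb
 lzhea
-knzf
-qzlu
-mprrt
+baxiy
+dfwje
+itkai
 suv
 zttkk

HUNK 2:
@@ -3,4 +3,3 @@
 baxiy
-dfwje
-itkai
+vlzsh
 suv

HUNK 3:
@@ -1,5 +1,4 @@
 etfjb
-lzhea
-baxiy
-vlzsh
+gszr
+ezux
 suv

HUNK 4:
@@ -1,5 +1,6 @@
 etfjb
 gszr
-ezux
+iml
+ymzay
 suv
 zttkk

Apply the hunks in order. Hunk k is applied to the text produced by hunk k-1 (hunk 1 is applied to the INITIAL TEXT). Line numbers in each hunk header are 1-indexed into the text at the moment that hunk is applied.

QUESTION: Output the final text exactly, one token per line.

Answer: etfjb
gszr
iml
ymzay
suv
zttkk

Derivation:
Hunk 1: at line 1 remove [knzf,qzlu,mprrt] add [baxiy,dfwje,itkai] -> 7 lines: etfjb lzhea baxiy dfwje itkai suv zttkk
Hunk 2: at line 3 remove [dfwje,itkai] add [vlzsh] -> 6 lines: etfjb lzhea baxiy vlzsh suv zttkk
Hunk 3: at line 1 remove [lzhea,baxiy,vlzsh] add [gszr,ezux] -> 5 lines: etfjb gszr ezux suv zttkk
Hunk 4: at line 1 remove [ezux] add [iml,ymzay] -> 6 lines: etfjb gszr iml ymzay suv zttkk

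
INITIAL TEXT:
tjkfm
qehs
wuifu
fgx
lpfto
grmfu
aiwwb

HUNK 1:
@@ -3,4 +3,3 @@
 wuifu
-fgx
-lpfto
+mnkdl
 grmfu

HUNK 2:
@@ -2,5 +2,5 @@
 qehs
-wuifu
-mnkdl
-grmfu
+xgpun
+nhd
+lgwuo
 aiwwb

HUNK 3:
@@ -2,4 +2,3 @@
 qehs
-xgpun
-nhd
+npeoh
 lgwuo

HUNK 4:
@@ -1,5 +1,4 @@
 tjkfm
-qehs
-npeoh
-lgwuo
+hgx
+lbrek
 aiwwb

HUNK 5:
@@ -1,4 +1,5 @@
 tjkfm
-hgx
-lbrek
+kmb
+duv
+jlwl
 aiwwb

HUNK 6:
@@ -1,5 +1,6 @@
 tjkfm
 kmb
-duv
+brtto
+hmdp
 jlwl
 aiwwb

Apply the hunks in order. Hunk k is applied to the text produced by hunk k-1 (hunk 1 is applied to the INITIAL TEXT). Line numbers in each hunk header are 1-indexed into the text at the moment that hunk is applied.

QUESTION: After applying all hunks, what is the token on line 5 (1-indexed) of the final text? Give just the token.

Answer: jlwl

Derivation:
Hunk 1: at line 3 remove [fgx,lpfto] add [mnkdl] -> 6 lines: tjkfm qehs wuifu mnkdl grmfu aiwwb
Hunk 2: at line 2 remove [wuifu,mnkdl,grmfu] add [xgpun,nhd,lgwuo] -> 6 lines: tjkfm qehs xgpun nhd lgwuo aiwwb
Hunk 3: at line 2 remove [xgpun,nhd] add [npeoh] -> 5 lines: tjkfm qehs npeoh lgwuo aiwwb
Hunk 4: at line 1 remove [qehs,npeoh,lgwuo] add [hgx,lbrek] -> 4 lines: tjkfm hgx lbrek aiwwb
Hunk 5: at line 1 remove [hgx,lbrek] add [kmb,duv,jlwl] -> 5 lines: tjkfm kmb duv jlwl aiwwb
Hunk 6: at line 1 remove [duv] add [brtto,hmdp] -> 6 lines: tjkfm kmb brtto hmdp jlwl aiwwb
Final line 5: jlwl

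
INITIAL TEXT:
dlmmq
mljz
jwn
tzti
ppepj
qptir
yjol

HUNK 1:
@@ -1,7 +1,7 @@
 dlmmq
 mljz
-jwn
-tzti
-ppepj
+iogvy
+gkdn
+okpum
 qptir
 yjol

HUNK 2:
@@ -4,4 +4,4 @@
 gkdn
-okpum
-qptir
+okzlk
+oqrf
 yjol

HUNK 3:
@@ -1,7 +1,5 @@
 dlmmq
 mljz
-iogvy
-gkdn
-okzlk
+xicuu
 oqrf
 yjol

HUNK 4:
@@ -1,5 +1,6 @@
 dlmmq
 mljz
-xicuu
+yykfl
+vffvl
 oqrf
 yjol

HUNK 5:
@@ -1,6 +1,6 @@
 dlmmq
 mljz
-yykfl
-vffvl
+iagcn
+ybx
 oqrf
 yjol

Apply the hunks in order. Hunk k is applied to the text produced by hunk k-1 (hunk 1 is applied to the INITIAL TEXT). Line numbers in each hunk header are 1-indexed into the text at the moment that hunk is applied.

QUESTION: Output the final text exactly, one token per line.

Answer: dlmmq
mljz
iagcn
ybx
oqrf
yjol

Derivation:
Hunk 1: at line 1 remove [jwn,tzti,ppepj] add [iogvy,gkdn,okpum] -> 7 lines: dlmmq mljz iogvy gkdn okpum qptir yjol
Hunk 2: at line 4 remove [okpum,qptir] add [okzlk,oqrf] -> 7 lines: dlmmq mljz iogvy gkdn okzlk oqrf yjol
Hunk 3: at line 1 remove [iogvy,gkdn,okzlk] add [xicuu] -> 5 lines: dlmmq mljz xicuu oqrf yjol
Hunk 4: at line 1 remove [xicuu] add [yykfl,vffvl] -> 6 lines: dlmmq mljz yykfl vffvl oqrf yjol
Hunk 5: at line 1 remove [yykfl,vffvl] add [iagcn,ybx] -> 6 lines: dlmmq mljz iagcn ybx oqrf yjol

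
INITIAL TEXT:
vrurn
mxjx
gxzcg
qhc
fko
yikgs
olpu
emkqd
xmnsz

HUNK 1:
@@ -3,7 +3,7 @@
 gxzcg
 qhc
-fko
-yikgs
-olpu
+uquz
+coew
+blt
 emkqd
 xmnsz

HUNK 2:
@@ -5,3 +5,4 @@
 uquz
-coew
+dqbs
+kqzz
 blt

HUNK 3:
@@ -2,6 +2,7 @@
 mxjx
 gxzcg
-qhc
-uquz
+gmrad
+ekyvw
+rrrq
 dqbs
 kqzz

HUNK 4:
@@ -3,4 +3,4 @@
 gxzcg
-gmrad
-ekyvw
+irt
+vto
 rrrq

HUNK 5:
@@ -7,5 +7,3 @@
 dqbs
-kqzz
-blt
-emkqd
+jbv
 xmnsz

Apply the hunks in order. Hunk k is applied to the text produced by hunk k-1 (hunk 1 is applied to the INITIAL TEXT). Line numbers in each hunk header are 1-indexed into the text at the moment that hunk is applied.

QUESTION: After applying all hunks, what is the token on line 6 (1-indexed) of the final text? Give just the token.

Answer: rrrq

Derivation:
Hunk 1: at line 3 remove [fko,yikgs,olpu] add [uquz,coew,blt] -> 9 lines: vrurn mxjx gxzcg qhc uquz coew blt emkqd xmnsz
Hunk 2: at line 5 remove [coew] add [dqbs,kqzz] -> 10 lines: vrurn mxjx gxzcg qhc uquz dqbs kqzz blt emkqd xmnsz
Hunk 3: at line 2 remove [qhc,uquz] add [gmrad,ekyvw,rrrq] -> 11 lines: vrurn mxjx gxzcg gmrad ekyvw rrrq dqbs kqzz blt emkqd xmnsz
Hunk 4: at line 3 remove [gmrad,ekyvw] add [irt,vto] -> 11 lines: vrurn mxjx gxzcg irt vto rrrq dqbs kqzz blt emkqd xmnsz
Hunk 5: at line 7 remove [kqzz,blt,emkqd] add [jbv] -> 9 lines: vrurn mxjx gxzcg irt vto rrrq dqbs jbv xmnsz
Final line 6: rrrq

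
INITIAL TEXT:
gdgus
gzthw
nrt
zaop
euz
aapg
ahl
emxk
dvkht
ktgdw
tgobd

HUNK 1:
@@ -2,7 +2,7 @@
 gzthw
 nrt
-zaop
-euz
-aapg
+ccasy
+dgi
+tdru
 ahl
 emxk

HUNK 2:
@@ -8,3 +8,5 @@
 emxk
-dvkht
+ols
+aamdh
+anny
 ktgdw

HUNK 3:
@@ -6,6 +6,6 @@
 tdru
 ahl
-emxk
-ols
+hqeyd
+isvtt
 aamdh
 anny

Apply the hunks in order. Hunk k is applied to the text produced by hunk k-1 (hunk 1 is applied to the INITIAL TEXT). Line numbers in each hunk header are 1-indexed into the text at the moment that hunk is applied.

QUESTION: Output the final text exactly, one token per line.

Hunk 1: at line 2 remove [zaop,euz,aapg] add [ccasy,dgi,tdru] -> 11 lines: gdgus gzthw nrt ccasy dgi tdru ahl emxk dvkht ktgdw tgobd
Hunk 2: at line 8 remove [dvkht] add [ols,aamdh,anny] -> 13 lines: gdgus gzthw nrt ccasy dgi tdru ahl emxk ols aamdh anny ktgdw tgobd
Hunk 3: at line 6 remove [emxk,ols] add [hqeyd,isvtt] -> 13 lines: gdgus gzthw nrt ccasy dgi tdru ahl hqeyd isvtt aamdh anny ktgdw tgobd

Answer: gdgus
gzthw
nrt
ccasy
dgi
tdru
ahl
hqeyd
isvtt
aamdh
anny
ktgdw
tgobd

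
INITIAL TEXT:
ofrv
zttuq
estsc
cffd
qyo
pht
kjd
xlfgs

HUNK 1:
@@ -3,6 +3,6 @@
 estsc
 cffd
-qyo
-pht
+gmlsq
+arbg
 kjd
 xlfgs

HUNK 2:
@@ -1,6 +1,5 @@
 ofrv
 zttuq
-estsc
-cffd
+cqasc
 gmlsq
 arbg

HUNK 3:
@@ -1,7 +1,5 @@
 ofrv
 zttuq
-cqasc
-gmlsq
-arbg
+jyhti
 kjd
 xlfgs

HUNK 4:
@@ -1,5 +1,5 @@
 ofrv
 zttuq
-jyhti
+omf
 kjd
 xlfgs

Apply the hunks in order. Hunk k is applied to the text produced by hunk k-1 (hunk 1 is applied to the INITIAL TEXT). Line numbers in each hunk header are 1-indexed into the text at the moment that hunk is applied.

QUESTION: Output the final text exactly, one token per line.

Hunk 1: at line 3 remove [qyo,pht] add [gmlsq,arbg] -> 8 lines: ofrv zttuq estsc cffd gmlsq arbg kjd xlfgs
Hunk 2: at line 1 remove [estsc,cffd] add [cqasc] -> 7 lines: ofrv zttuq cqasc gmlsq arbg kjd xlfgs
Hunk 3: at line 1 remove [cqasc,gmlsq,arbg] add [jyhti] -> 5 lines: ofrv zttuq jyhti kjd xlfgs
Hunk 4: at line 1 remove [jyhti] add [omf] -> 5 lines: ofrv zttuq omf kjd xlfgs

Answer: ofrv
zttuq
omf
kjd
xlfgs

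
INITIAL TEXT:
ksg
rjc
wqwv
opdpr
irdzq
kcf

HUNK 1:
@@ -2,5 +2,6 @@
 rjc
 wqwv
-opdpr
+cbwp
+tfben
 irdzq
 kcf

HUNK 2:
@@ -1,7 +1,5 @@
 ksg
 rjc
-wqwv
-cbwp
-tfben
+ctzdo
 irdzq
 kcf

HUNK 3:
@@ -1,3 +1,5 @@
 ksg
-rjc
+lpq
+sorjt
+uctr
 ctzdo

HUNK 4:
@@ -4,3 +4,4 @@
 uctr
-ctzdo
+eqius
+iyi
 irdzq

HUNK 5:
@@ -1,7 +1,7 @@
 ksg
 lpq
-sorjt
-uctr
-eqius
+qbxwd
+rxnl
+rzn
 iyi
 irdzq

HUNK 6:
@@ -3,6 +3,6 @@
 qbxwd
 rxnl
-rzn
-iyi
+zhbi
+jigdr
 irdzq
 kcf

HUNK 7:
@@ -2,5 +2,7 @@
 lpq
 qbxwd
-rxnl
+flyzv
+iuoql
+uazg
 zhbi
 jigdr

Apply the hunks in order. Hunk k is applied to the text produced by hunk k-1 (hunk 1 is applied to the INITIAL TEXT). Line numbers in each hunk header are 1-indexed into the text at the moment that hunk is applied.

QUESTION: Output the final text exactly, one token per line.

Answer: ksg
lpq
qbxwd
flyzv
iuoql
uazg
zhbi
jigdr
irdzq
kcf

Derivation:
Hunk 1: at line 2 remove [opdpr] add [cbwp,tfben] -> 7 lines: ksg rjc wqwv cbwp tfben irdzq kcf
Hunk 2: at line 1 remove [wqwv,cbwp,tfben] add [ctzdo] -> 5 lines: ksg rjc ctzdo irdzq kcf
Hunk 3: at line 1 remove [rjc] add [lpq,sorjt,uctr] -> 7 lines: ksg lpq sorjt uctr ctzdo irdzq kcf
Hunk 4: at line 4 remove [ctzdo] add [eqius,iyi] -> 8 lines: ksg lpq sorjt uctr eqius iyi irdzq kcf
Hunk 5: at line 1 remove [sorjt,uctr,eqius] add [qbxwd,rxnl,rzn] -> 8 lines: ksg lpq qbxwd rxnl rzn iyi irdzq kcf
Hunk 6: at line 3 remove [rzn,iyi] add [zhbi,jigdr] -> 8 lines: ksg lpq qbxwd rxnl zhbi jigdr irdzq kcf
Hunk 7: at line 2 remove [rxnl] add [flyzv,iuoql,uazg] -> 10 lines: ksg lpq qbxwd flyzv iuoql uazg zhbi jigdr irdzq kcf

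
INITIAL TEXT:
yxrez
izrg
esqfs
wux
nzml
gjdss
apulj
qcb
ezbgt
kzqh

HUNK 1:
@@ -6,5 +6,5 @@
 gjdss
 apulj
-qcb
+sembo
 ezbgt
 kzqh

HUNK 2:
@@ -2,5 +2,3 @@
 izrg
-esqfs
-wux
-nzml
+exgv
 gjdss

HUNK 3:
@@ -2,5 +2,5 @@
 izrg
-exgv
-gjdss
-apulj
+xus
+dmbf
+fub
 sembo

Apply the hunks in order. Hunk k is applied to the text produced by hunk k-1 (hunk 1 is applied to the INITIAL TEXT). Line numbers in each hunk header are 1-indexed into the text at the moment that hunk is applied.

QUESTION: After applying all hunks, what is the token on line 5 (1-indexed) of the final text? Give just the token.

Hunk 1: at line 6 remove [qcb] add [sembo] -> 10 lines: yxrez izrg esqfs wux nzml gjdss apulj sembo ezbgt kzqh
Hunk 2: at line 2 remove [esqfs,wux,nzml] add [exgv] -> 8 lines: yxrez izrg exgv gjdss apulj sembo ezbgt kzqh
Hunk 3: at line 2 remove [exgv,gjdss,apulj] add [xus,dmbf,fub] -> 8 lines: yxrez izrg xus dmbf fub sembo ezbgt kzqh
Final line 5: fub

Answer: fub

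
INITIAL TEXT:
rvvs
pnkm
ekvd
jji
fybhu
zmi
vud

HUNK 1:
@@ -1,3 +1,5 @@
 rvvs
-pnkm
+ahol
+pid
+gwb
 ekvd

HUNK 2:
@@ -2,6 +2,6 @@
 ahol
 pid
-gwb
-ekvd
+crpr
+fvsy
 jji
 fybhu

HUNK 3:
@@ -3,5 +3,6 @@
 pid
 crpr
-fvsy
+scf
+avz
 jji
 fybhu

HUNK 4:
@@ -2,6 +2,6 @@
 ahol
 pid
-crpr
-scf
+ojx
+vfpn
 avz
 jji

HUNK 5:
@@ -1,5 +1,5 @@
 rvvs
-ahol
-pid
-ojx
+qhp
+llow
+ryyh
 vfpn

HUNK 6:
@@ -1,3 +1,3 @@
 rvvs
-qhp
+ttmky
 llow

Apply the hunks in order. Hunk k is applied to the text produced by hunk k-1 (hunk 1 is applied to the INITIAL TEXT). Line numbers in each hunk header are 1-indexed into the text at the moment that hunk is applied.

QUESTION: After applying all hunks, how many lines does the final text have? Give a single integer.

Hunk 1: at line 1 remove [pnkm] add [ahol,pid,gwb] -> 9 lines: rvvs ahol pid gwb ekvd jji fybhu zmi vud
Hunk 2: at line 2 remove [gwb,ekvd] add [crpr,fvsy] -> 9 lines: rvvs ahol pid crpr fvsy jji fybhu zmi vud
Hunk 3: at line 3 remove [fvsy] add [scf,avz] -> 10 lines: rvvs ahol pid crpr scf avz jji fybhu zmi vud
Hunk 4: at line 2 remove [crpr,scf] add [ojx,vfpn] -> 10 lines: rvvs ahol pid ojx vfpn avz jji fybhu zmi vud
Hunk 5: at line 1 remove [ahol,pid,ojx] add [qhp,llow,ryyh] -> 10 lines: rvvs qhp llow ryyh vfpn avz jji fybhu zmi vud
Hunk 6: at line 1 remove [qhp] add [ttmky] -> 10 lines: rvvs ttmky llow ryyh vfpn avz jji fybhu zmi vud
Final line count: 10

Answer: 10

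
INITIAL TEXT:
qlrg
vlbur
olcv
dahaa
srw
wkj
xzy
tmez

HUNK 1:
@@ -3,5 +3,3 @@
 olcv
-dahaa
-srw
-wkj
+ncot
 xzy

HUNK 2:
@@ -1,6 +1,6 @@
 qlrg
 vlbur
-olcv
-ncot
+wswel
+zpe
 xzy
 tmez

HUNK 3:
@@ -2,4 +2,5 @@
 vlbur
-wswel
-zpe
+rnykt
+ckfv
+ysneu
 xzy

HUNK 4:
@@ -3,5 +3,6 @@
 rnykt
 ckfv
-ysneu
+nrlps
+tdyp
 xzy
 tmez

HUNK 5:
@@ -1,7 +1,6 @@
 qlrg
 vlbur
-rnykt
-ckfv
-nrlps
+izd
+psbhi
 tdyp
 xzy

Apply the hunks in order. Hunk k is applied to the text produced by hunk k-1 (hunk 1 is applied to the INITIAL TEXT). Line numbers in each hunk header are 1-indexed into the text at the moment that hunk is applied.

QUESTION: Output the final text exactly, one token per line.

Hunk 1: at line 3 remove [dahaa,srw,wkj] add [ncot] -> 6 lines: qlrg vlbur olcv ncot xzy tmez
Hunk 2: at line 1 remove [olcv,ncot] add [wswel,zpe] -> 6 lines: qlrg vlbur wswel zpe xzy tmez
Hunk 3: at line 2 remove [wswel,zpe] add [rnykt,ckfv,ysneu] -> 7 lines: qlrg vlbur rnykt ckfv ysneu xzy tmez
Hunk 4: at line 3 remove [ysneu] add [nrlps,tdyp] -> 8 lines: qlrg vlbur rnykt ckfv nrlps tdyp xzy tmez
Hunk 5: at line 1 remove [rnykt,ckfv,nrlps] add [izd,psbhi] -> 7 lines: qlrg vlbur izd psbhi tdyp xzy tmez

Answer: qlrg
vlbur
izd
psbhi
tdyp
xzy
tmez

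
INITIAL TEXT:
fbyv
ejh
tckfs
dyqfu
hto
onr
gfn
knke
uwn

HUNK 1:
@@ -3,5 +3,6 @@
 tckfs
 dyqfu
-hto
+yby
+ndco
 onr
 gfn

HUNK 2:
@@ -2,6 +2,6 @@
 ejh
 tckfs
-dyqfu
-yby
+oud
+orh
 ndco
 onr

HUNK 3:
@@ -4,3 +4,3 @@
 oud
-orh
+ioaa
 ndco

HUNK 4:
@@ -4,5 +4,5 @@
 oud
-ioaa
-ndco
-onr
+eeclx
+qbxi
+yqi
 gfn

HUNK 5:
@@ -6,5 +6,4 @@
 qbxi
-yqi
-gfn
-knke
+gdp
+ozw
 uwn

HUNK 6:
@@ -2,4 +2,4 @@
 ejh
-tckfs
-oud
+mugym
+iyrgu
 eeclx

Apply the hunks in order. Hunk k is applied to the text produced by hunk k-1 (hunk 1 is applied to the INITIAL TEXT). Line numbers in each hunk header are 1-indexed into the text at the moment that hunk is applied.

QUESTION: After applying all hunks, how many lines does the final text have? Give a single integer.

Hunk 1: at line 3 remove [hto] add [yby,ndco] -> 10 lines: fbyv ejh tckfs dyqfu yby ndco onr gfn knke uwn
Hunk 2: at line 2 remove [dyqfu,yby] add [oud,orh] -> 10 lines: fbyv ejh tckfs oud orh ndco onr gfn knke uwn
Hunk 3: at line 4 remove [orh] add [ioaa] -> 10 lines: fbyv ejh tckfs oud ioaa ndco onr gfn knke uwn
Hunk 4: at line 4 remove [ioaa,ndco,onr] add [eeclx,qbxi,yqi] -> 10 lines: fbyv ejh tckfs oud eeclx qbxi yqi gfn knke uwn
Hunk 5: at line 6 remove [yqi,gfn,knke] add [gdp,ozw] -> 9 lines: fbyv ejh tckfs oud eeclx qbxi gdp ozw uwn
Hunk 6: at line 2 remove [tckfs,oud] add [mugym,iyrgu] -> 9 lines: fbyv ejh mugym iyrgu eeclx qbxi gdp ozw uwn
Final line count: 9

Answer: 9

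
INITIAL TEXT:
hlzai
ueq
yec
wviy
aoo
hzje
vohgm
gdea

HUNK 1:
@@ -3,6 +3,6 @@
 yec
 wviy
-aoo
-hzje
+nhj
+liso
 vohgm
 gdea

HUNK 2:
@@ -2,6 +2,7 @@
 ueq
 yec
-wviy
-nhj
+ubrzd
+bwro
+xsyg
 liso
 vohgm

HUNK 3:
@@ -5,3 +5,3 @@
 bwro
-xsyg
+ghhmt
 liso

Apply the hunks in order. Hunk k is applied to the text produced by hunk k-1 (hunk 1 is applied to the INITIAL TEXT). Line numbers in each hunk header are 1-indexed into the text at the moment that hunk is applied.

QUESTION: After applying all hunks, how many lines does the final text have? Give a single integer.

Hunk 1: at line 3 remove [aoo,hzje] add [nhj,liso] -> 8 lines: hlzai ueq yec wviy nhj liso vohgm gdea
Hunk 2: at line 2 remove [wviy,nhj] add [ubrzd,bwro,xsyg] -> 9 lines: hlzai ueq yec ubrzd bwro xsyg liso vohgm gdea
Hunk 3: at line 5 remove [xsyg] add [ghhmt] -> 9 lines: hlzai ueq yec ubrzd bwro ghhmt liso vohgm gdea
Final line count: 9

Answer: 9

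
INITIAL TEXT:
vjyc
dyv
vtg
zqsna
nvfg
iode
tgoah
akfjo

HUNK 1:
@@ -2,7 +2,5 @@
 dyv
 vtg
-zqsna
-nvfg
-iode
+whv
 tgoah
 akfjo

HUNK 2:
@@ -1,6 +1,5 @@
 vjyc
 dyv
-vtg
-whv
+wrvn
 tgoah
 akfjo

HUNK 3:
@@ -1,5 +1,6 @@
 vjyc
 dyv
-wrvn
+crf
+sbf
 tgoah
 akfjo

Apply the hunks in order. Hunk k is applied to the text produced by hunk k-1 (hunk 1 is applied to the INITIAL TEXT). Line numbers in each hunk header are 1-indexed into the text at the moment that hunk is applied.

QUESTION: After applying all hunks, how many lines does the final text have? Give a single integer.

Answer: 6

Derivation:
Hunk 1: at line 2 remove [zqsna,nvfg,iode] add [whv] -> 6 lines: vjyc dyv vtg whv tgoah akfjo
Hunk 2: at line 1 remove [vtg,whv] add [wrvn] -> 5 lines: vjyc dyv wrvn tgoah akfjo
Hunk 3: at line 1 remove [wrvn] add [crf,sbf] -> 6 lines: vjyc dyv crf sbf tgoah akfjo
Final line count: 6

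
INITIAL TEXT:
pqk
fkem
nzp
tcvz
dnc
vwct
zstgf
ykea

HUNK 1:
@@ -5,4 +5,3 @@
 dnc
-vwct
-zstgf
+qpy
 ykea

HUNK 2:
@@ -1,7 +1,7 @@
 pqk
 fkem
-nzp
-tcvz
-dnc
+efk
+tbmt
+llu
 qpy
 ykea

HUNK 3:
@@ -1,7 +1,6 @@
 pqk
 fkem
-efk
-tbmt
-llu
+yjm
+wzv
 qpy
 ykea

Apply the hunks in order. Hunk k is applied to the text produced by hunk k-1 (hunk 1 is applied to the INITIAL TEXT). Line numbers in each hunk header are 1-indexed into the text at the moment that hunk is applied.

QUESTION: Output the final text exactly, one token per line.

Hunk 1: at line 5 remove [vwct,zstgf] add [qpy] -> 7 lines: pqk fkem nzp tcvz dnc qpy ykea
Hunk 2: at line 1 remove [nzp,tcvz,dnc] add [efk,tbmt,llu] -> 7 lines: pqk fkem efk tbmt llu qpy ykea
Hunk 3: at line 1 remove [efk,tbmt,llu] add [yjm,wzv] -> 6 lines: pqk fkem yjm wzv qpy ykea

Answer: pqk
fkem
yjm
wzv
qpy
ykea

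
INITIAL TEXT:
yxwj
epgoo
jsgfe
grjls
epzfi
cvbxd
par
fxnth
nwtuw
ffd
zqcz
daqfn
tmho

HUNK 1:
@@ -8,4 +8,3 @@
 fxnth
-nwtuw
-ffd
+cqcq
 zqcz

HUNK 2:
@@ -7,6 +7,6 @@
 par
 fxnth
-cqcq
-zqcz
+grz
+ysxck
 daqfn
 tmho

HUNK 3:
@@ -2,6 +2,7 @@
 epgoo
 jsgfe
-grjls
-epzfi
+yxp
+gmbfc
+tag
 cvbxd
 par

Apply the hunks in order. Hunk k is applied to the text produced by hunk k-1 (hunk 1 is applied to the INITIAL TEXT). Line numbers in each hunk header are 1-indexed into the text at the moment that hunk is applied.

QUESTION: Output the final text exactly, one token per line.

Hunk 1: at line 8 remove [nwtuw,ffd] add [cqcq] -> 12 lines: yxwj epgoo jsgfe grjls epzfi cvbxd par fxnth cqcq zqcz daqfn tmho
Hunk 2: at line 7 remove [cqcq,zqcz] add [grz,ysxck] -> 12 lines: yxwj epgoo jsgfe grjls epzfi cvbxd par fxnth grz ysxck daqfn tmho
Hunk 3: at line 2 remove [grjls,epzfi] add [yxp,gmbfc,tag] -> 13 lines: yxwj epgoo jsgfe yxp gmbfc tag cvbxd par fxnth grz ysxck daqfn tmho

Answer: yxwj
epgoo
jsgfe
yxp
gmbfc
tag
cvbxd
par
fxnth
grz
ysxck
daqfn
tmho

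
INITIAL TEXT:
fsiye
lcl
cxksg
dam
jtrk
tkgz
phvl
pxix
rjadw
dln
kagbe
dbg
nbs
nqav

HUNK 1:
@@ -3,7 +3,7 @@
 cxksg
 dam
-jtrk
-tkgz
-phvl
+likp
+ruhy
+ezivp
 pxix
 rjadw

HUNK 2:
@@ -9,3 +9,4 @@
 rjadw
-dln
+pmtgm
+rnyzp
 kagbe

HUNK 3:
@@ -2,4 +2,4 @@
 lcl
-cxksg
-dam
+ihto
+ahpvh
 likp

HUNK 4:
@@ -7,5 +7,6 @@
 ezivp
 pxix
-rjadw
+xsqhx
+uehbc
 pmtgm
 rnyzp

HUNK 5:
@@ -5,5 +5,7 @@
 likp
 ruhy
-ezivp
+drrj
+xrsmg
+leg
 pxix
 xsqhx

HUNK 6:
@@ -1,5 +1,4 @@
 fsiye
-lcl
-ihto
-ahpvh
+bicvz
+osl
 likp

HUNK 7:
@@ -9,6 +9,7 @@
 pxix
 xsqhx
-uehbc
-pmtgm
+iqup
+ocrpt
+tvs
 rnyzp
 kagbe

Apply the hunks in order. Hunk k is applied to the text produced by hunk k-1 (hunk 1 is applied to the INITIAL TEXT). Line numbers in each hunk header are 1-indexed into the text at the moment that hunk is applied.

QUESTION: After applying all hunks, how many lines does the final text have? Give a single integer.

Answer: 18

Derivation:
Hunk 1: at line 3 remove [jtrk,tkgz,phvl] add [likp,ruhy,ezivp] -> 14 lines: fsiye lcl cxksg dam likp ruhy ezivp pxix rjadw dln kagbe dbg nbs nqav
Hunk 2: at line 9 remove [dln] add [pmtgm,rnyzp] -> 15 lines: fsiye lcl cxksg dam likp ruhy ezivp pxix rjadw pmtgm rnyzp kagbe dbg nbs nqav
Hunk 3: at line 2 remove [cxksg,dam] add [ihto,ahpvh] -> 15 lines: fsiye lcl ihto ahpvh likp ruhy ezivp pxix rjadw pmtgm rnyzp kagbe dbg nbs nqav
Hunk 4: at line 7 remove [rjadw] add [xsqhx,uehbc] -> 16 lines: fsiye lcl ihto ahpvh likp ruhy ezivp pxix xsqhx uehbc pmtgm rnyzp kagbe dbg nbs nqav
Hunk 5: at line 5 remove [ezivp] add [drrj,xrsmg,leg] -> 18 lines: fsiye lcl ihto ahpvh likp ruhy drrj xrsmg leg pxix xsqhx uehbc pmtgm rnyzp kagbe dbg nbs nqav
Hunk 6: at line 1 remove [lcl,ihto,ahpvh] add [bicvz,osl] -> 17 lines: fsiye bicvz osl likp ruhy drrj xrsmg leg pxix xsqhx uehbc pmtgm rnyzp kagbe dbg nbs nqav
Hunk 7: at line 9 remove [uehbc,pmtgm] add [iqup,ocrpt,tvs] -> 18 lines: fsiye bicvz osl likp ruhy drrj xrsmg leg pxix xsqhx iqup ocrpt tvs rnyzp kagbe dbg nbs nqav
Final line count: 18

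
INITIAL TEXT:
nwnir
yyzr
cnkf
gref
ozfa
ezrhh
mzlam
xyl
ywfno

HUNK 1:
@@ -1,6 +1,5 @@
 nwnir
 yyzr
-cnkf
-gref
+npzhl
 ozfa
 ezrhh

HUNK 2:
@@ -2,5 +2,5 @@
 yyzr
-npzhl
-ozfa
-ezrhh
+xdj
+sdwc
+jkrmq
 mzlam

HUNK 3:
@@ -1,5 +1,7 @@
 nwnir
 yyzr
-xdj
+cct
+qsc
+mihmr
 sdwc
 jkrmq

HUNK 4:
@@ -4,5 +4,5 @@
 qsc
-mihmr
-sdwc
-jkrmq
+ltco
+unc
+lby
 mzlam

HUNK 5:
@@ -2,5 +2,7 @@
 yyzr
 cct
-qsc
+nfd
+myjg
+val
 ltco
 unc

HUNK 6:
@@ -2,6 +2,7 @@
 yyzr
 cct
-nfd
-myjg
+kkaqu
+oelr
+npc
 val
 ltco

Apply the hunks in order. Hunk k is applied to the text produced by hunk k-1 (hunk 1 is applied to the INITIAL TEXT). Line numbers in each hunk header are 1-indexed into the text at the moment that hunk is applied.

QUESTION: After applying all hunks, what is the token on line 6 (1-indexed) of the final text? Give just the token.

Hunk 1: at line 1 remove [cnkf,gref] add [npzhl] -> 8 lines: nwnir yyzr npzhl ozfa ezrhh mzlam xyl ywfno
Hunk 2: at line 2 remove [npzhl,ozfa,ezrhh] add [xdj,sdwc,jkrmq] -> 8 lines: nwnir yyzr xdj sdwc jkrmq mzlam xyl ywfno
Hunk 3: at line 1 remove [xdj] add [cct,qsc,mihmr] -> 10 lines: nwnir yyzr cct qsc mihmr sdwc jkrmq mzlam xyl ywfno
Hunk 4: at line 4 remove [mihmr,sdwc,jkrmq] add [ltco,unc,lby] -> 10 lines: nwnir yyzr cct qsc ltco unc lby mzlam xyl ywfno
Hunk 5: at line 2 remove [qsc] add [nfd,myjg,val] -> 12 lines: nwnir yyzr cct nfd myjg val ltco unc lby mzlam xyl ywfno
Hunk 6: at line 2 remove [nfd,myjg] add [kkaqu,oelr,npc] -> 13 lines: nwnir yyzr cct kkaqu oelr npc val ltco unc lby mzlam xyl ywfno
Final line 6: npc

Answer: npc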